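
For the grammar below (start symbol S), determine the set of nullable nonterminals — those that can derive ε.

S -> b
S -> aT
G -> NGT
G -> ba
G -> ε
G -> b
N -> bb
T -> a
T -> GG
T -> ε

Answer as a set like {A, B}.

{G, T}

Directly nullable (have an ε-rule): {G, T}.
Not nullable: N, S — each has a terminal in every rule's right-hand side or depends on a non-nullable symbol.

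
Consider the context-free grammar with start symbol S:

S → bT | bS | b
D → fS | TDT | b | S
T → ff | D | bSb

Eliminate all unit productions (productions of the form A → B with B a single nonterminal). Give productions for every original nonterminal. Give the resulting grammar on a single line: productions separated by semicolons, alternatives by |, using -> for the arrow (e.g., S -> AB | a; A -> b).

Unit productions: D->S, T->D.
Unit pairs (A ⇒* B via units): (D,S), (T,D), (T,S).
S: inherits non-unit rules of {S} → b | bS | bT.
D: inherits non-unit rules of {D, S} → TDT | b | bS | bT | fS.
T: inherits non-unit rules of {D, S, T} → TDT | b | bS | bSb | bT | fS | ff.

S -> b | bS | bT; D -> b | bS | bT | fS | TDT; T -> b | bS | bT | fS | ff | TDT | bSb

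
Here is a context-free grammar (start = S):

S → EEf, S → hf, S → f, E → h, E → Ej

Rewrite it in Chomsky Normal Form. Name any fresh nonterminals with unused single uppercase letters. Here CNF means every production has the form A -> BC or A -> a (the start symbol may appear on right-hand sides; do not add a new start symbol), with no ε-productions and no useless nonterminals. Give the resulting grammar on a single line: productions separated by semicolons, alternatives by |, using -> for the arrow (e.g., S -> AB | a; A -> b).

S -> f | CB | ED; A -> j; B -> f; C -> h; D -> EB; E -> h | EA

No ε-productions.
No unit productions to eliminate.
TERM: introduce B -> f, C -> h, A -> j and substitute in every rule of length ≥2.
BIN: S -> EEB becomes S -> ED, D -> EB.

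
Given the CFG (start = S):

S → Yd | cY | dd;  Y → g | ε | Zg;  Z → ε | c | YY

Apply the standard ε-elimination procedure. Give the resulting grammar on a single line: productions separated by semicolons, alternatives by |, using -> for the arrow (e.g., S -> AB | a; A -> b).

S -> c | d | Yd | cY | dd; Y -> g | Zg; Z -> Y | c | YY

Nullable set: {Y, Z}.
S -> Yd: Y nullable, giving Yd | d.
S -> cY: Y nullable, giving c | cY.
Drop Y -> ε.
Y -> Zg: Z nullable, giving Zg | g.
Drop Z -> ε.
Z -> YY: Y, Y nullable, giving Y | YY.
Unchanged (no nullable symbols): S -> dd; Y -> g; Z -> c.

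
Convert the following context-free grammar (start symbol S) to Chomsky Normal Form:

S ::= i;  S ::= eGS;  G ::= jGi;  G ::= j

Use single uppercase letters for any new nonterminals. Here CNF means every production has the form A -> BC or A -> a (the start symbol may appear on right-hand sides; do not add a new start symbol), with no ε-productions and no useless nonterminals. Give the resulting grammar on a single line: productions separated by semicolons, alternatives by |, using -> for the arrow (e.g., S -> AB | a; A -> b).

S -> i | CE; A -> j; B -> i; C -> e; D -> GB; E -> GS; G -> j | AD

No ε-productions.
No unit productions to eliminate.
TERM: introduce C -> e, B -> i, A -> j and substitute in every rule of length ≥2.
BIN: G -> AGB becomes G -> AD, D -> GB; S -> CGS becomes S -> CE, E -> GS.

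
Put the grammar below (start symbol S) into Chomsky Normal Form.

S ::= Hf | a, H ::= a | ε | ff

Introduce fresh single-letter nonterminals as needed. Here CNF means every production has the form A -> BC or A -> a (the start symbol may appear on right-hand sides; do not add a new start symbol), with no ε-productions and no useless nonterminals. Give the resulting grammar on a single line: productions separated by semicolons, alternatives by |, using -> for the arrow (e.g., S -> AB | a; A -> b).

Nullable: {H}; after ε-elimination: S -> a | f | Hf; H -> a | ff.
No unit productions to eliminate.
TERM: introduce A -> f and substitute in every rule of length ≥2.

S -> a | f | HA; A -> f; H -> a | AA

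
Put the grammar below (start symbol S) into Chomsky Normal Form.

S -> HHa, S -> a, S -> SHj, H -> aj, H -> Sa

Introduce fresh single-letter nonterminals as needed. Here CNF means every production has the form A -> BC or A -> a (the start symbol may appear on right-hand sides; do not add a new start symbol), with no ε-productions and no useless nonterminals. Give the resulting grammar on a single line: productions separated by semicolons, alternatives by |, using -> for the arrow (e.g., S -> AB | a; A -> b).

S -> a | HC | SD; A -> a; B -> j; C -> HA; D -> HB; H -> AB | SA

No ε-productions.
No unit productions to eliminate.
TERM: introduce A -> a, B -> j and substitute in every rule of length ≥2.
BIN: S -> HHA becomes S -> HC, C -> HA; S -> SHB becomes S -> SD, D -> HB.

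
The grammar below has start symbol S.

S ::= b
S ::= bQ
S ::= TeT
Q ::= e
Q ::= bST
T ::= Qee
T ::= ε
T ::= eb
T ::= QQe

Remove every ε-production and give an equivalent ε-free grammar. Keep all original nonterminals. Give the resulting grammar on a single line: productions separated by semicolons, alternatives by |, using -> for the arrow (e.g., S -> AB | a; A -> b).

S -> b | e | Te | bQ | eT | TeT; Q -> e | bS | bST; T -> eb | QQe | Qee

Nullable set: {T}.
S -> TeT: T, T nullable, giving Te | TeT | e | eT.
Q -> bST: T nullable, giving bS | bST.
Drop T -> ε.
Unchanged (no nullable symbols): S -> b; S -> bQ; Q -> e; T -> QQe; T -> Qee; T -> eb.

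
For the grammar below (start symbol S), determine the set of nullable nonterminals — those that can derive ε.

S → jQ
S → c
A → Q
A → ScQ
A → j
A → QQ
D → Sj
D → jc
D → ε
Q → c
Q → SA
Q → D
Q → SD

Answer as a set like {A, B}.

{A, D, Q}

Directly nullable (have an ε-rule): {D}.
Q is nullable via Q -> D (every symbol on the right is already known nullable).
A is nullable via A -> Q (every symbol on the right is already known nullable).
Not nullable: S — each has a terminal in every rule's right-hand side or depends on a non-nullable symbol.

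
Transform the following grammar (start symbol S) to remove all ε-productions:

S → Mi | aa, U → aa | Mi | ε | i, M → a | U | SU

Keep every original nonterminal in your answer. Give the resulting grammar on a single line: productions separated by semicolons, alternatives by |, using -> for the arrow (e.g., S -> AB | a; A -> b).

S -> i | Mi | aa; M -> S | U | a | SU; U -> i | Mi | aa

Nullable set: {M, U}.
S -> Mi: M nullable, giving Mi | i.
M -> SU: U nullable, giving S | SU.
M -> U: U nullable, giving U.
Drop U -> ε.
U -> Mi: M nullable, giving Mi | i.
Unchanged (no nullable symbols): S -> aa; M -> a; U -> aa; U -> i.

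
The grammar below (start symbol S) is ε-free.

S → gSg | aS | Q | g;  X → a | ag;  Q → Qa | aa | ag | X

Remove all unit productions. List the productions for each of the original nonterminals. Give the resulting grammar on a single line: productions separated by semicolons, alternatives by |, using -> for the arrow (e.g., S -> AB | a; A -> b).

Unit productions: Q->X, S->Q.
Unit pairs (A ⇒* B via units): (Q,X), (S,Q), (S,X).
S: inherits non-unit rules of {Q, S, X} → Qa | a | aS | aa | ag | g | gSg.
Q: inherits non-unit rules of {Q, X} → Qa | a | aa | ag.
X: inherits non-unit rules of {X} → a | ag.

S -> a | g | Qa | aS | aa | ag | gSg; Q -> a | Qa | aa | ag; X -> a | ag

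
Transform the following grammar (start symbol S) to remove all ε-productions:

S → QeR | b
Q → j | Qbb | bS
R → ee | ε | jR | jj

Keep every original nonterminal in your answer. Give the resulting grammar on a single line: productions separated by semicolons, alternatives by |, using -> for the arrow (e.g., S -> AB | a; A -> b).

S -> b | Qe | QeR; Q -> j | bS | Qbb; R -> j | ee | jR | jj

Nullable set: {R}.
S -> QeR: R nullable, giving Qe | QeR.
Drop R -> ε.
R -> jR: R nullable, giving j | jR.
Unchanged (no nullable symbols): S -> b; Q -> Qbb; Q -> bS; Q -> j; R -> ee; R -> jj.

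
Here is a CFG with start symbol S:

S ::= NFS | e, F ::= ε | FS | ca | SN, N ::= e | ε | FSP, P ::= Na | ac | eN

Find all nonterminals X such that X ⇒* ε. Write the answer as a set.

Directly nullable (have an ε-rule): {F, N}.
Not nullable: P, S — each has a terminal in every rule's right-hand side or depends on a non-nullable symbol.

{F, N}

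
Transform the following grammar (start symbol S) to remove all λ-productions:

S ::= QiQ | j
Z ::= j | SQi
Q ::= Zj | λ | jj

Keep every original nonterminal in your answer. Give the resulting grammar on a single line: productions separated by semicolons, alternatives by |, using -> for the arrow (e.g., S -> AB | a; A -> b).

Nullable set: {Q}.
S -> QiQ: Q, Q nullable, giving Qi | QiQ | i | iQ.
Drop Q -> λ.
Z -> SQi: Q nullable, giving SQi | Si.
Unchanged (no nullable symbols): S -> j; Q -> Zj; Q -> jj; Z -> j.

S -> i | j | Qi | iQ | QiQ; Q -> Zj | jj; Z -> j | Si | SQi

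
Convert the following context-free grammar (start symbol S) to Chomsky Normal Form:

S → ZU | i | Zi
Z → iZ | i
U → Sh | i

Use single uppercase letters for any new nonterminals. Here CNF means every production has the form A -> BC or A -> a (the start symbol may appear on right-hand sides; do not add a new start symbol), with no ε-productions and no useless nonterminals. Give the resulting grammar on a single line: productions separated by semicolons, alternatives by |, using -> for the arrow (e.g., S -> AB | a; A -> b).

No ε-productions.
No unit productions to eliminate.
TERM: introduce B -> h, A -> i and substitute in every rule of length ≥2.

S -> i | ZA | ZU; A -> i; B -> h; U -> i | SB; Z -> i | AZ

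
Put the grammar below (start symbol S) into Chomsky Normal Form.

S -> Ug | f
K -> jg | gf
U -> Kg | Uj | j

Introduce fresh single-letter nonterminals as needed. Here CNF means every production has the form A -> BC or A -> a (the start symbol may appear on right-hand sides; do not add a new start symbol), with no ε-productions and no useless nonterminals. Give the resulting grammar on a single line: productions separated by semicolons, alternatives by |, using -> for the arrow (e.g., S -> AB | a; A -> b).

S -> f | UA; A -> g; B -> f; C -> j; K -> AB | CA; U -> j | KA | UC

No ε-productions.
No unit productions to eliminate.
TERM: introduce B -> f, A -> g, C -> j and substitute in every rule of length ≥2.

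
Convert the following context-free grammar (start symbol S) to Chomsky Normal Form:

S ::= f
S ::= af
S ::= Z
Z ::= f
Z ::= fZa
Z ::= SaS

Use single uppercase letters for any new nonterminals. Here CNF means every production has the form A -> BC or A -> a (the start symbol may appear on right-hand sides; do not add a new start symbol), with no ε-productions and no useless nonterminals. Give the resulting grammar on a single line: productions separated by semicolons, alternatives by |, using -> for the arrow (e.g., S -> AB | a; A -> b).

No ε-productions.
After unit-elimination: S -> f | af | SaS | fZa; Z -> f | SaS | fZa.
TERM: introduce A -> a, B -> f and substitute in every rule of length ≥2.
BIN: S -> BZA becomes S -> BC, C -> ZA; S -> SAS becomes S -> SD, D -> AS; Z -> BZA becomes Z -> BE, E -> ZA; Z -> SAS becomes Z -> SF, F -> AS.

S -> f | AB | BC | SD; A -> a; B -> f; C -> ZA; D -> AS; E -> ZA; F -> AS; Z -> f | BE | SF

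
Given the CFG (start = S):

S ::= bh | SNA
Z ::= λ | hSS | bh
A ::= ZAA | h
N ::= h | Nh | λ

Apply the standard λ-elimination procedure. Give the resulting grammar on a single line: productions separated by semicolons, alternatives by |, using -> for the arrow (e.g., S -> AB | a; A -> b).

S -> SA | bh | SNA; A -> h | AA | ZAA; N -> h | Nh; Z -> bh | hSS

Nullable set: {N, Z}.
S -> SNA: N nullable, giving SA | SNA.
A -> ZAA: Z nullable, giving AA | ZAA.
Drop N -> λ.
N -> Nh: N nullable, giving Nh | h.
Drop Z -> λ.
Unchanged (no nullable symbols): S -> bh; A -> h; N -> h; Z -> bh; Z -> hSS.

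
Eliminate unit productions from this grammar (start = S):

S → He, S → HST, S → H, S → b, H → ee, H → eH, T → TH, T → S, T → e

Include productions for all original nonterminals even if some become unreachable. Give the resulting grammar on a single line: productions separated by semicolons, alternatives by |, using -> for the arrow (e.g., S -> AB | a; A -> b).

S -> b | He | eH | ee | HST; H -> eH | ee; T -> b | e | He | TH | eH | ee | HST

Unit productions: S->H, T->S.
Unit pairs (A ⇒* B via units): (S,H), (T,H), (T,S).
S: inherits non-unit rules of {H, S} → HST | He | b | eH | ee.
H: inherits non-unit rules of {H} → eH | ee.
T: inherits non-unit rules of {H, S, T} → HST | He | TH | b | e | eH | ee.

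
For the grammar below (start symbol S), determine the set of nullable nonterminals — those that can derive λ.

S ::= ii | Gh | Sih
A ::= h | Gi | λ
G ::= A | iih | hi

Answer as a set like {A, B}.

Directly nullable (have an ε-rule): {A}.
G is nullable via G -> A (every symbol on the right is already known nullable).
Not nullable: S — each has a terminal in every rule's right-hand side or depends on a non-nullable symbol.

{A, G}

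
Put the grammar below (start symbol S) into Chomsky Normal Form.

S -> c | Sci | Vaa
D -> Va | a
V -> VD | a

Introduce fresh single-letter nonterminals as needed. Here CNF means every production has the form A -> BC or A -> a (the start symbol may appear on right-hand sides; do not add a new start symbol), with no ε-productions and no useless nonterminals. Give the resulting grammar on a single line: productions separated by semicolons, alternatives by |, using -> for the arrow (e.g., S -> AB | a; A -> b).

No ε-productions.
No unit productions to eliminate.
TERM: introduce A -> a, B -> c, C -> i and substitute in every rule of length ≥2.
BIN: S -> SBC becomes S -> SE, E -> BC; S -> VAA becomes S -> VF, F -> AA.

S -> c | SE | VF; A -> a; B -> c; C -> i; D -> a | VA; E -> BC; F -> AA; V -> a | VD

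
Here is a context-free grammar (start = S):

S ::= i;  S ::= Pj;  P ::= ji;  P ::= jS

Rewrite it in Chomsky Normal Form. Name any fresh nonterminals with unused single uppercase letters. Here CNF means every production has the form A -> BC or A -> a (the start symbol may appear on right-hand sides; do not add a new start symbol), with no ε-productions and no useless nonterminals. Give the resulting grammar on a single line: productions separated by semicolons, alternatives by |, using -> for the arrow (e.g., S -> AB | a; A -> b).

No ε-productions.
No unit productions to eliminate.
TERM: introduce B -> i, A -> j and substitute in every rule of length ≥2.

S -> i | PA; A -> j; B -> i; P -> AB | AS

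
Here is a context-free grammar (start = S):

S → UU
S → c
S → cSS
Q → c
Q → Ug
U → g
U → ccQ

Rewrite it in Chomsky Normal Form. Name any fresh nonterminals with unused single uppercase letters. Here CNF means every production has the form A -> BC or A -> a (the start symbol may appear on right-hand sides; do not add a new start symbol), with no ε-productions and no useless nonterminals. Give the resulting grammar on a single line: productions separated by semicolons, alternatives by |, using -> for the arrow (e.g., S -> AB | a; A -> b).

No ε-productions.
No unit productions to eliminate.
TERM: introduce B -> c, A -> g and substitute in every rule of length ≥2.
BIN: S -> BSS becomes S -> BC, C -> SS; U -> BBQ becomes U -> BD, D -> BQ.

S -> c | BC | UU; A -> g; B -> c; C -> SS; D -> BQ; Q -> c | UA; U -> g | BD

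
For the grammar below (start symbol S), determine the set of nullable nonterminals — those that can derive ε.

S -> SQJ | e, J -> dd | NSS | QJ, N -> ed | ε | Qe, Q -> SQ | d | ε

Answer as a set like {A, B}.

Directly nullable (have an ε-rule): {N, Q}.
Not nullable: J, S — each has a terminal in every rule's right-hand side or depends on a non-nullable symbol.

{N, Q}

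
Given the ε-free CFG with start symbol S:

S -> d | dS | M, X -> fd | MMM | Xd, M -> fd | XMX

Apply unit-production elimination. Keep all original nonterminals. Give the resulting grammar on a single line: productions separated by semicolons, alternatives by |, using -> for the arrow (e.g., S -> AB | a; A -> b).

Unit productions: S->M.
Unit pairs (A ⇒* B via units): (S,M).
S: inherits non-unit rules of {M, S} → XMX | d | dS | fd.
M: inherits non-unit rules of {M} → XMX | fd.
X: inherits non-unit rules of {X} → MMM | Xd | fd.

S -> d | dS | fd | XMX; M -> fd | XMX; X -> Xd | fd | MMM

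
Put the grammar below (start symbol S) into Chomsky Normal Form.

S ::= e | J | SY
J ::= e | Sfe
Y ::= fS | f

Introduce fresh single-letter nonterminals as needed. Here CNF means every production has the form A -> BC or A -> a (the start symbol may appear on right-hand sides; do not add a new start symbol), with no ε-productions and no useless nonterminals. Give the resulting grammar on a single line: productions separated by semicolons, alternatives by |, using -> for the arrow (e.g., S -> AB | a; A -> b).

No ε-productions.
After unit-elimination: S -> e | SY | Sfe; J -> e | Sfe; Y -> f | fS.
TERM: introduce B -> e, A -> f and substitute in every rule of length ≥2.
BIN: J -> SAB becomes J -> SC, C -> AB; S -> SAB becomes S -> SD, D -> AB.
Drop unreachable/unproductive: J.

S -> e | SD | SY; A -> f; B -> e; D -> AB; Y -> f | AS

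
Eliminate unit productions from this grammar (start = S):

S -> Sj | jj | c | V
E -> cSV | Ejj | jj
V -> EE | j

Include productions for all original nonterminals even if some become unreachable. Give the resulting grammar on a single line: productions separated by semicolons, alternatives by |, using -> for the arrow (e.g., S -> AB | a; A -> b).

S -> c | j | EE | Sj | jj; E -> jj | Ejj | cSV; V -> j | EE

Unit productions: S->V.
Unit pairs (A ⇒* B via units): (S,V).
S: inherits non-unit rules of {S, V} → EE | Sj | c | j | jj.
E: inherits non-unit rules of {E} → Ejj | cSV | jj.
V: inherits non-unit rules of {V} → EE | j.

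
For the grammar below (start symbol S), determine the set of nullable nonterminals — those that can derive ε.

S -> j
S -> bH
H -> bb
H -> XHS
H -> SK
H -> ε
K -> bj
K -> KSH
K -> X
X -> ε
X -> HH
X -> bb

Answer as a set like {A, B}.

{H, K, X}

Directly nullable (have an ε-rule): {H, X}.
K is nullable via K -> X (every symbol on the right is already known nullable).
Not nullable: S — each has a terminal in every rule's right-hand side or depends on a non-nullable symbol.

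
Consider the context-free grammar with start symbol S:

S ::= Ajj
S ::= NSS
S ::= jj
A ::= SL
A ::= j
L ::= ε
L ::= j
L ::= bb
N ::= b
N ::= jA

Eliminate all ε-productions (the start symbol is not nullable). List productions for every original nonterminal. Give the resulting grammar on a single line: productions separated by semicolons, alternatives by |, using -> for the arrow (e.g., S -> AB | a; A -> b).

Nullable set: {L}.
A -> SL: L nullable, giving S | SL.
Drop L -> ε.
Unchanged (no nullable symbols): S -> Ajj; S -> NSS; S -> jj; A -> j; L -> bb; L -> j; N -> b; N -> jA.

S -> jj | Ajj | NSS; A -> S | j | SL; L -> j | bb; N -> b | jA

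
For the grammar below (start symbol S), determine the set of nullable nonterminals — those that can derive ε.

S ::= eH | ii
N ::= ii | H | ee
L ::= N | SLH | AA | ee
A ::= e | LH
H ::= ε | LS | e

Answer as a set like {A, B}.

Directly nullable (have an ε-rule): {H}.
N is nullable via N -> H (every symbol on the right is already known nullable).
L is nullable via L -> N (every symbol on the right is already known nullable).
A is nullable via A -> LH (every symbol on the right is already known nullable).
Not nullable: S — each has a terminal in every rule's right-hand side or depends on a non-nullable symbol.

{A, H, L, N}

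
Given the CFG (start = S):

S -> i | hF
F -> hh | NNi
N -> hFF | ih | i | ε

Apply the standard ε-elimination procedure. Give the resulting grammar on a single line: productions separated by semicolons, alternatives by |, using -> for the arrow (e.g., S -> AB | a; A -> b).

Nullable set: {N}.
F -> NNi: N, N nullable, giving NNi | Ni | i.
Drop N -> ε.
Unchanged (no nullable symbols): S -> hF; S -> i; F -> hh; N -> hFF; N -> i; N -> ih.

S -> i | hF; F -> i | Ni | hh | NNi; N -> i | ih | hFF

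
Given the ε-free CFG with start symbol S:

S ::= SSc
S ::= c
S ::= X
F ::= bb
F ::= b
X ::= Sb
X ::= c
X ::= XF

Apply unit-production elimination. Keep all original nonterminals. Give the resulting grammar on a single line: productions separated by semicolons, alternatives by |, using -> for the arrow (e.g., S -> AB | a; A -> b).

S -> c | Sb | XF | SSc; F -> b | bb; X -> c | Sb | XF

Unit productions: S->X.
Unit pairs (A ⇒* B via units): (S,X).
S: inherits non-unit rules of {S, X} → SSc | Sb | XF | c.
F: inherits non-unit rules of {F} → b | bb.
X: inherits non-unit rules of {X} → Sb | XF | c.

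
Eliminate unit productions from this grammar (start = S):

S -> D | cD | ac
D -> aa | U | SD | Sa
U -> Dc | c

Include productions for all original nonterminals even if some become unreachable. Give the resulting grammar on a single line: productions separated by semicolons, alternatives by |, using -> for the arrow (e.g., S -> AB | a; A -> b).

Unit productions: D->U, S->D.
Unit pairs (A ⇒* B via units): (D,U), (S,D), (S,U).
S: inherits non-unit rules of {D, S, U} → Dc | SD | Sa | aa | ac | c | cD.
D: inherits non-unit rules of {D, U} → Dc | SD | Sa | aa | c.
U: inherits non-unit rules of {U} → Dc | c.

S -> c | Dc | SD | Sa | aa | ac | cD; D -> c | Dc | SD | Sa | aa; U -> c | Dc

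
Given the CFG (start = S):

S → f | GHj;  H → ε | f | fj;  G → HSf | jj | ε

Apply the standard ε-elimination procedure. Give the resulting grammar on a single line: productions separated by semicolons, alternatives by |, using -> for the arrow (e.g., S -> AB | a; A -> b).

S -> f | j | Gj | Hj | GHj; G -> Sf | jj | HSf; H -> f | fj

Nullable set: {G, H}.
S -> GHj: G, H nullable, giving GHj | Gj | Hj | j.
Drop G -> ε.
G -> HSf: H nullable, giving HSf | Sf.
Drop H -> ε.
Unchanged (no nullable symbols): S -> f; G -> jj; H -> f; H -> fj.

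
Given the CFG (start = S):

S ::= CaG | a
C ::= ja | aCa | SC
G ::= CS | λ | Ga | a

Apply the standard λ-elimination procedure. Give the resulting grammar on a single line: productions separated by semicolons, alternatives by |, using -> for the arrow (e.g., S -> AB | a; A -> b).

Nullable set: {G}.
S -> CaG: G nullable, giving Ca | CaG.
Drop G -> λ.
G -> Ga: G nullable, giving Ga | a.
Unchanged (no nullable symbols): S -> a; C -> SC; C -> aCa; C -> ja; G -> CS; G -> a.

S -> a | Ca | CaG; C -> SC | ja | aCa; G -> a | CS | Ga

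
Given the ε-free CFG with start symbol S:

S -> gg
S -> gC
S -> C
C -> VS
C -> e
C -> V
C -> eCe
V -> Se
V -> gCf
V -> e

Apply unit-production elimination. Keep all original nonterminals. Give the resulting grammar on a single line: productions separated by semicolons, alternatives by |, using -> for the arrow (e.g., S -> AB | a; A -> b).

S -> e | Se | VS | gC | gg | eCe | gCf; C -> e | Se | VS | eCe | gCf; V -> e | Se | gCf

Unit productions: C->V, S->C.
Unit pairs (A ⇒* B via units): (C,V), (S,C), (S,V).
S: inherits non-unit rules of {C, S, V} → Se | VS | e | eCe | gC | gCf | gg.
C: inherits non-unit rules of {C, V} → Se | VS | e | eCe | gCf.
V: inherits non-unit rules of {V} → Se | e | gCf.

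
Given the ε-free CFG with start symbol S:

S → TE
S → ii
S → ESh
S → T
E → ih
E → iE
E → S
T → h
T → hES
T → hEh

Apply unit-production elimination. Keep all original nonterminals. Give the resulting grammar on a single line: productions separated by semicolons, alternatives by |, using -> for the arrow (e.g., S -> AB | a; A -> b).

Unit productions: E->S, S->T.
Unit pairs (A ⇒* B via units): (E,S), (E,T), (S,T).
S: inherits non-unit rules of {S, T} → ESh | TE | h | hES | hEh | ii.
E: inherits non-unit rules of {E, S, T} → ESh | TE | h | hES | hEh | iE | ih | ii.
T: inherits non-unit rules of {T} → h | hES | hEh.

S -> h | TE | ii | ESh | hES | hEh; E -> h | TE | iE | ih | ii | ESh | hES | hEh; T -> h | hES | hEh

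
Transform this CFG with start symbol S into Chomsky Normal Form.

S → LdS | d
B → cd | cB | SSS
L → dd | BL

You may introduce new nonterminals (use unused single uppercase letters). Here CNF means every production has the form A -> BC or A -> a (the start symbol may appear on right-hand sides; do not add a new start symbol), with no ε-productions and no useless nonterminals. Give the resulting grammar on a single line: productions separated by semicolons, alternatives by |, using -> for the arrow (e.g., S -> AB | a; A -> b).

S -> d | LE; A -> c; B -> AB | AC | SD; C -> d; D -> SS; E -> CS; L -> BL | CC

No ε-productions.
No unit productions to eliminate.
TERM: introduce A -> c, C -> d and substitute in every rule of length ≥2.
BIN: B -> SSS becomes B -> SD, D -> SS; S -> LCS becomes S -> LE, E -> CS.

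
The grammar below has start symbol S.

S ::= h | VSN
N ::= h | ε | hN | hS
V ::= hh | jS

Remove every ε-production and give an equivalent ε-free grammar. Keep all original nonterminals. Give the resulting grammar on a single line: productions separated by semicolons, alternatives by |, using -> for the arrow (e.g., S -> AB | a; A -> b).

S -> h | VS | VSN; N -> h | hN | hS; V -> hh | jS

Nullable set: {N}.
S -> VSN: N nullable, giving VS | VSN.
Drop N -> ε.
N -> hN: N nullable, giving h | hN.
Unchanged (no nullable symbols): S -> h; N -> h; N -> hS; V -> hh; V -> jS.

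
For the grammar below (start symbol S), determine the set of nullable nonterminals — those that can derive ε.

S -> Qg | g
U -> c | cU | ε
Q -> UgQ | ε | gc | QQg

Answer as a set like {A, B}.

{Q, U}

Directly nullable (have an ε-rule): {Q, U}.
Not nullable: S — each has a terminal in every rule's right-hand side or depends on a non-nullable symbol.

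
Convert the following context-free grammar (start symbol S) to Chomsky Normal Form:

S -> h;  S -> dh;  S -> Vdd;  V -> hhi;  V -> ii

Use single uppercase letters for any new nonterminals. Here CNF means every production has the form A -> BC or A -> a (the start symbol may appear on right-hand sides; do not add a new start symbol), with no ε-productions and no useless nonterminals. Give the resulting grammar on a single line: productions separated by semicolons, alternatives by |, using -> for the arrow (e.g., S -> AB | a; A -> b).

S -> h | AB | VD; A -> d; B -> h; C -> i; D -> AA; E -> BC; V -> BE | CC

No ε-productions.
No unit productions to eliminate.
TERM: introduce A -> d, B -> h, C -> i and substitute in every rule of length ≥2.
BIN: S -> VAA becomes S -> VD, D -> AA; V -> BBC becomes V -> BE, E -> BC.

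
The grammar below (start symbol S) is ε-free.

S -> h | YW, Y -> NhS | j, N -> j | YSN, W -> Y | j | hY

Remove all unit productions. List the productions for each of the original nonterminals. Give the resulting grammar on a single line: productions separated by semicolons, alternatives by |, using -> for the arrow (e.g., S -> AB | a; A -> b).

S -> h | YW; N -> j | YSN; W -> j | hY | NhS; Y -> j | NhS

Unit productions: W->Y.
Unit pairs (A ⇒* B via units): (W,Y).
S: inherits non-unit rules of {S} → YW | h.
N: inherits non-unit rules of {N} → YSN | j.
W: inherits non-unit rules of {W, Y} → NhS | hY | j.
Y: inherits non-unit rules of {Y} → NhS | j.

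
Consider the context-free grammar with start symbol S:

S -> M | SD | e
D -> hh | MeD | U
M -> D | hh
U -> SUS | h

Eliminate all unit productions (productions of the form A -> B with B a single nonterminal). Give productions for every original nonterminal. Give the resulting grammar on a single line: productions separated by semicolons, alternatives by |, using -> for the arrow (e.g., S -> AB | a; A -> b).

Unit productions: D->U, M->D, S->M.
Unit pairs (A ⇒* B via units): (D,U), (M,D), (M,U), (S,D), (S,M), (S,U).
S: inherits non-unit rules of {D, M, S, U} → MeD | SD | SUS | e | h | hh.
D: inherits non-unit rules of {D, U} → MeD | SUS | h | hh.
M: inherits non-unit rules of {D, M, U} → MeD | SUS | h | hh.
U: inherits non-unit rules of {U} → SUS | h.

S -> e | h | SD | hh | MeD | SUS; D -> h | hh | MeD | SUS; M -> h | hh | MeD | SUS; U -> h | SUS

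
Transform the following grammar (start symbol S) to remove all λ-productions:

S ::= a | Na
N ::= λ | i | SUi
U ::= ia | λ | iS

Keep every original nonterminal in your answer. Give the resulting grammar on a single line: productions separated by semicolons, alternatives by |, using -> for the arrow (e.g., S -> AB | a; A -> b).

Nullable set: {N, U}.
S -> Na: N nullable, giving Na | a.
Drop N -> λ.
N -> SUi: U nullable, giving SUi | Si.
Drop U -> λ.
Unchanged (no nullable symbols): S -> a; N -> i; U -> iS; U -> ia.

S -> a | Na; N -> i | Si | SUi; U -> iS | ia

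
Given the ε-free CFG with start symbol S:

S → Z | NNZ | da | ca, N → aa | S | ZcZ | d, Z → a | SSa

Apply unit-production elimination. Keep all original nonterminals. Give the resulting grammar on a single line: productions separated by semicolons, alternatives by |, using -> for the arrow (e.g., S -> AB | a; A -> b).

S -> a | ca | da | NNZ | SSa; N -> a | d | aa | ca | da | NNZ | SSa | ZcZ; Z -> a | SSa

Unit productions: N->S, S->Z.
Unit pairs (A ⇒* B via units): (N,S), (N,Z), (S,Z).
S: inherits non-unit rules of {S, Z} → NNZ | SSa | a | ca | da.
N: inherits non-unit rules of {N, S, Z} → NNZ | SSa | ZcZ | a | aa | ca | d | da.
Z: inherits non-unit rules of {Z} → SSa | a.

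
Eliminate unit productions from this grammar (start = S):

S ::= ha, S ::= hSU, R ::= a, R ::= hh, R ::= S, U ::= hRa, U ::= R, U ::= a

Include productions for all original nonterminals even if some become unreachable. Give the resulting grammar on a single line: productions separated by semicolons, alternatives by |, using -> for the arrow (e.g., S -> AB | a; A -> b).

Unit productions: R->S, U->R.
Unit pairs (A ⇒* B via units): (R,S), (U,R), (U,S).
S: inherits non-unit rules of {S} → hSU | ha.
R: inherits non-unit rules of {R, S} → a | hSU | ha | hh.
U: inherits non-unit rules of {R, S, U} → a | hRa | hSU | ha | hh.

S -> ha | hSU; R -> a | ha | hh | hSU; U -> a | ha | hh | hRa | hSU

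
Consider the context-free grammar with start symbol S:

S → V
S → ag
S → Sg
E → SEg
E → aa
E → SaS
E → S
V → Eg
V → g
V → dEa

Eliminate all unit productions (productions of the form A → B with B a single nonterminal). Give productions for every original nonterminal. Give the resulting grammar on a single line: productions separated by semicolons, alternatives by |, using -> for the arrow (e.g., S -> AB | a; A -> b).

S -> g | Eg | Sg | ag | dEa; E -> g | Eg | Sg | aa | ag | SEg | SaS | dEa; V -> g | Eg | dEa

Unit productions: E->S, S->V.
Unit pairs (A ⇒* B via units): (E,S), (E,V), (S,V).
S: inherits non-unit rules of {S, V} → Eg | Sg | ag | dEa | g.
E: inherits non-unit rules of {E, S, V} → Eg | SEg | SaS | Sg | aa | ag | dEa | g.
V: inherits non-unit rules of {V} → Eg | dEa | g.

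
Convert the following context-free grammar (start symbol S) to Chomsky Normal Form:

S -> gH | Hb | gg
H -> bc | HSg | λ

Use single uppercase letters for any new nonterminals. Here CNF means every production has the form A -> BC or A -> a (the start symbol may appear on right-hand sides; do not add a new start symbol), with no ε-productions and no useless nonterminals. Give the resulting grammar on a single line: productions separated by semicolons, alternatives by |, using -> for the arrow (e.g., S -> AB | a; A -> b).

S -> b | g | AA | AH | HB; A -> g; B -> b; C -> c; D -> SA; H -> BC | HD | SA

Nullable: {H}; after ε-elimination: S -> b | g | Hb | gH | gg; H -> Sg | bc | HSg.
No unit productions to eliminate.
TERM: introduce B -> b, C -> c, A -> g and substitute in every rule of length ≥2.
BIN: H -> HSA becomes H -> HD, D -> SA.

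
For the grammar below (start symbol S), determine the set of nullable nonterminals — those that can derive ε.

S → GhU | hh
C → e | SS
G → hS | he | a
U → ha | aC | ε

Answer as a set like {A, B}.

{U}

Directly nullable (have an ε-rule): {U}.
Not nullable: C, G, S — each has a terminal in every rule's right-hand side or depends on a non-nullable symbol.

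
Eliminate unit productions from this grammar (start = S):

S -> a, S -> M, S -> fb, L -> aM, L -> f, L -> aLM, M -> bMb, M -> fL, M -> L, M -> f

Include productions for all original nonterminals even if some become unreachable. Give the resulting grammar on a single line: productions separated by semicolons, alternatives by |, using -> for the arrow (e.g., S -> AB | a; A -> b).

S -> a | f | aM | fL | fb | aLM | bMb; L -> f | aM | aLM; M -> f | aM | fL | aLM | bMb

Unit productions: M->L, S->M.
Unit pairs (A ⇒* B via units): (M,L), (S,L), (S,M).
S: inherits non-unit rules of {L, M, S} → a | aLM | aM | bMb | f | fL | fb.
L: inherits non-unit rules of {L} → aLM | aM | f.
M: inherits non-unit rules of {L, M} → aLM | aM | bMb | f | fL.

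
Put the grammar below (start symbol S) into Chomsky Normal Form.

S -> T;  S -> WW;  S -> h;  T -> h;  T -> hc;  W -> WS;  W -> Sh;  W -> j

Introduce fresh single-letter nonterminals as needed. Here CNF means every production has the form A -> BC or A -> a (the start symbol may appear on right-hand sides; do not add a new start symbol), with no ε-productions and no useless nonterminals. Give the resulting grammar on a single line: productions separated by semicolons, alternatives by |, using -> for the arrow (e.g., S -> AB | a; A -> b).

S -> h | AB | WW; A -> h; B -> c; W -> j | SA | WS

No ε-productions.
After unit-elimination: S -> h | WW | hc; T -> h | hc; W -> j | Sh | WS.
TERM: introduce B -> c, A -> h and substitute in every rule of length ≥2.
Drop unreachable/unproductive: T.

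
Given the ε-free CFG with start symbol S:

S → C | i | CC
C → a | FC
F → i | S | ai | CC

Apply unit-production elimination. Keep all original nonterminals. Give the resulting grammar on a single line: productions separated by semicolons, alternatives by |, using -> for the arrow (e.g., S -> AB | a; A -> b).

S -> a | i | CC | FC; C -> a | FC; F -> a | i | CC | FC | ai

Unit productions: F->S, S->C.
Unit pairs (A ⇒* B via units): (F,C), (F,S), (S,C).
S: inherits non-unit rules of {C, S} → CC | FC | a | i.
C: inherits non-unit rules of {C} → FC | a.
F: inherits non-unit rules of {C, F, S} → CC | FC | a | ai | i.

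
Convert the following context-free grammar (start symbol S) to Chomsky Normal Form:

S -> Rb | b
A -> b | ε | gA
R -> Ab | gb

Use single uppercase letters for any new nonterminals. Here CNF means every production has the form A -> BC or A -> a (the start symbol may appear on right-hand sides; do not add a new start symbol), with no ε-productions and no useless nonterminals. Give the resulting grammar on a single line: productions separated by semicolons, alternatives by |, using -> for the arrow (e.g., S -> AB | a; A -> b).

S -> b | RC; A -> b | g | BA; B -> g; C -> b; R -> b | AC | BC

Nullable: {A}; after ε-elimination: S -> b | Rb; A -> b | g | gA; R -> b | Ab | gb.
No unit productions to eliminate.
TERM: introduce C -> b, B -> g and substitute in every rule of length ≥2.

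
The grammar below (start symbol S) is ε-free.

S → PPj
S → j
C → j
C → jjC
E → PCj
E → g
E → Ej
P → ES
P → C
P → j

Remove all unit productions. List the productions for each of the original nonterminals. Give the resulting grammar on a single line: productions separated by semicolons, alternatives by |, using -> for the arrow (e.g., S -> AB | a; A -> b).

Unit productions: P->C.
Unit pairs (A ⇒* B via units): (P,C).
S: inherits non-unit rules of {S} → PPj | j.
C: inherits non-unit rules of {C} → j | jjC.
E: inherits non-unit rules of {E} → Ej | PCj | g.
P: inherits non-unit rules of {C, P} → ES | j | jjC.

S -> j | PPj; C -> j | jjC; E -> g | Ej | PCj; P -> j | ES | jjC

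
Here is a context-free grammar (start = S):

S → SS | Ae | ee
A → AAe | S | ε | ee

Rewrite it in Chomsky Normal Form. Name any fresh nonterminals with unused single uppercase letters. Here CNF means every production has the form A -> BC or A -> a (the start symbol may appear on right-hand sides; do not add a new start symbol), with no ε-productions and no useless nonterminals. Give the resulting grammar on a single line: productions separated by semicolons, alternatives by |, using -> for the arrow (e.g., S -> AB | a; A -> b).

Nullable: {A}; after ε-elimination: S -> e | Ae | SS | ee; A -> S | e | Ae | ee | AAe.
After unit-elimination: S -> e | Ae | SS | ee; A -> e | Ae | SS | ee | AAe.
TERM: introduce B -> e and substitute in every rule of length ≥2.
BIN: A -> AAB becomes A -> AC, C -> AB.

S -> e | AB | BB | SS; A -> e | AB | AC | BB | SS; B -> e; C -> AB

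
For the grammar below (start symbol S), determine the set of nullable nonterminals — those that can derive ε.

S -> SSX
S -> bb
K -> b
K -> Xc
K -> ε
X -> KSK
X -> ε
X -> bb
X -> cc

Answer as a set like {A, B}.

{K, X}

Directly nullable (have an ε-rule): {K, X}.
Not nullable: S — each has a terminal in every rule's right-hand side or depends on a non-nullable symbol.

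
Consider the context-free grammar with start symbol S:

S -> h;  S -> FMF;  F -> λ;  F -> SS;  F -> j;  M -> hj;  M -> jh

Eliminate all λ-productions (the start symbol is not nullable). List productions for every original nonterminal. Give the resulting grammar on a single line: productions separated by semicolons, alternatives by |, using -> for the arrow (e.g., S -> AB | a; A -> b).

Nullable set: {F}.
S -> FMF: F, F nullable, giving FM | FMF | M | MF.
Drop F -> λ.
Unchanged (no nullable symbols): S -> h; F -> SS; F -> j; M -> hj; M -> jh.

S -> M | h | FM | MF | FMF; F -> j | SS; M -> hj | jh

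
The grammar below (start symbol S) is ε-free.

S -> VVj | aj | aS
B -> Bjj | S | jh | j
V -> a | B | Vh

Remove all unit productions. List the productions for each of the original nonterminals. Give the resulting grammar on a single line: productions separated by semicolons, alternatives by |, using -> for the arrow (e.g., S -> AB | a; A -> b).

S -> aS | aj | VVj; B -> j | aS | aj | jh | Bjj | VVj; V -> a | j | Vh | aS | aj | jh | Bjj | VVj

Unit productions: B->S, V->B.
Unit pairs (A ⇒* B via units): (B,S), (V,B), (V,S).
S: inherits non-unit rules of {S} → VVj | aS | aj.
B: inherits non-unit rules of {B, S} → Bjj | VVj | aS | aj | j | jh.
V: inherits non-unit rules of {B, S, V} → Bjj | VVj | Vh | a | aS | aj | j | jh.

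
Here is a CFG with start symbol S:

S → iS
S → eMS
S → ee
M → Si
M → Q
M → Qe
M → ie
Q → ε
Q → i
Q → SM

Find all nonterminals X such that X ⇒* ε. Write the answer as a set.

Directly nullable (have an ε-rule): {Q}.
M is nullable via M -> Q (every symbol on the right is already known nullable).
Not nullable: S — each has a terminal in every rule's right-hand side or depends on a non-nullable symbol.

{M, Q}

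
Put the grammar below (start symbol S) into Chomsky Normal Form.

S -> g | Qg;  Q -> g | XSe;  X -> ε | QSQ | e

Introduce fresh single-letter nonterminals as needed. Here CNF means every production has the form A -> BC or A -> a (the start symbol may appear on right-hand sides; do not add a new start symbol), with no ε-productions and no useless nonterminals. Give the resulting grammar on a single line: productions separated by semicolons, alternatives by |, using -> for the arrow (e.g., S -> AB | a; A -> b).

Nullable: {X}; after ε-elimination: S -> g | Qg; Q -> g | Se | XSe; X -> e | QSQ.
No unit productions to eliminate.
TERM: introduce A -> e, B -> g and substitute in every rule of length ≥2.
BIN: Q -> XSA becomes Q -> XC, C -> SA; X -> QSQ becomes X -> QD, D -> SQ.

S -> g | QB; A -> e; B -> g; C -> SA; D -> SQ; Q -> g | SA | XC; X -> e | QD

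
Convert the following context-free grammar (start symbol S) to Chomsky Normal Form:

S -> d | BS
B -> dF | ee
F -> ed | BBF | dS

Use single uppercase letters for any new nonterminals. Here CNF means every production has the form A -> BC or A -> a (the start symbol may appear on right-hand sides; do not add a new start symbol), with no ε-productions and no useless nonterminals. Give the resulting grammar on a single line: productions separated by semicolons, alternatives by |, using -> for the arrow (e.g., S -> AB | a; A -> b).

No ε-productions.
No unit productions to eliminate.
TERM: introduce A -> d, C -> e and substitute in every rule of length ≥2.
BIN: F -> BBF becomes F -> BD, D -> BF.

S -> d | BS; A -> d; B -> AF | CC; C -> e; D -> BF; F -> AS | BD | CA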